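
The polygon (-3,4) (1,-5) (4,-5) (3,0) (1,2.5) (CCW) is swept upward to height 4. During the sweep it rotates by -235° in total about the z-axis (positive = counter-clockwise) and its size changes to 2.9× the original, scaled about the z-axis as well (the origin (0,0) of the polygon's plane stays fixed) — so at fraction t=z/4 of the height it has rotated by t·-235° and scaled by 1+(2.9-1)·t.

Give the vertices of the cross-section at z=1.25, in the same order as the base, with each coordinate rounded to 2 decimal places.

Cross-section at z=1.25: (4.75,6.40) (-7.18,-3.80) (-5.82,-8.38) (1.36,-4.58) (4.27,-0.39)

t = z/height = 1.25/4 = 0.3125
s = 1 + (scale-1)·z/height = 1 + (2.9-1)·1.25/4 = 1.593750
θ = twist·z/height = -235°·1.25/4 = -73.4375° = -1.281726 rad
cos θ = 0.285061, sin θ = -0.958509 (intermediates below are computed at full precision and shown rounded to 5 d.p.)
v1: (-3,4) → rotate → (2.97885,4.01577) → ×s → (4.74755,6.40014) → (4.75,6.40)
v2: (1,-5) → rotate → (-4.50749,-2.38381) → ×s → (-7.18381,-3.79920) → (-7.18,-3.80)
v3: (4,-5) → rotate → (-3.65230,-5.25934) → ×s → (-5.82086,-8.38208) → (-5.82,-8.38)
v4: (3,0) → rotate → (0.85518,-2.87553) → ×s → (1.36295,-4.58287) → (1.36,-4.58)
v5: (1,2.5) → rotate → (2.68133,-0.24586) → ×s → (4.27338,-0.39183) → (4.27,-0.39)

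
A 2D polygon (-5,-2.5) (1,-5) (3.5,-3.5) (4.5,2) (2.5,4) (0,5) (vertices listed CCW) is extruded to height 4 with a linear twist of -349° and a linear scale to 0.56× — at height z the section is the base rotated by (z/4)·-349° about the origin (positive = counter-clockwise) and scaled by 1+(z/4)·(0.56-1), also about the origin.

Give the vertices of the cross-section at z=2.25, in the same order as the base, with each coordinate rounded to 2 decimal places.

t = z/height = 2.25/4 = 0.5625
s = 1 + (scale-1)·z/height = 1 + (0.56-1)·2.25/4 = 0.752500
θ = twist·z/height = -349°·2.25/4 = -196.3125° = -3.426299 rad
cos θ = -0.959744, sin θ = 0.280876 (intermediates below are computed at full precision and shown rounded to 5 d.p.)
v1: (-5,-2.5) → rotate → (5.50091,0.99498) → ×s → (4.13944,0.74872) → (4.14,0.75)
v2: (1,-5) → rotate → (0.44464,5.07960) → ×s → (0.33459,3.82240) → (0.33,3.82)
v3: (3.5,-3.5) → rotate → (-2.37604,4.34217) → ×s → (-1.78797,3.26748) → (-1.79,3.27)
v4: (4.5,2) → rotate → (-4.88060,-0.65555) → ×s → (-3.67265,-0.49330) → (-3.67,-0.49)
v5: (2.5,4) → rotate → (-3.52286,-3.13679) → ×s → (-2.65096,-2.36043) → (-2.65,-2.36)
v6: (0,5) → rotate → (-1.40438,-4.79872) → ×s → (-1.05680,-3.61104) → (-1.06,-3.61)

Cross-section at z=2.25: (4.14,0.75) (0.33,3.82) (-1.79,3.27) (-3.67,-0.49) (-2.65,-2.36) (-1.06,-3.61)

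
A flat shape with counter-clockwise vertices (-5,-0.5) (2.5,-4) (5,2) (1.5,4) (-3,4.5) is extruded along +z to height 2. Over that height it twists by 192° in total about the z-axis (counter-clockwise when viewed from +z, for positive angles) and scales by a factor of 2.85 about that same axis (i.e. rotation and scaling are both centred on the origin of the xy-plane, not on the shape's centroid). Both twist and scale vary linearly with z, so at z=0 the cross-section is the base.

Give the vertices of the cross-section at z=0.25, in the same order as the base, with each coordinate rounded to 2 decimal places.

t = z/height = 0.25/2 = 0.125
s = 1 + (scale-1)·z/height = 1 + (2.85-1)·0.25/2 = 1.231250
θ = twist·z/height = 192°·0.25/2 = 24.0000° = 0.418879 rad
cos θ = 0.913545, sin θ = 0.406737 (intermediates below are computed at full precision and shown rounded to 5 d.p.)
v1: (-5,-0.5) → rotate → (-4.36436,-2.49046) → ×s → (-5.37362,-3.06637) → (-5.37,-3.07)
v2: (2.5,-4) → rotate → (3.91081,-2.63734) → ×s → (4.81519,-3.24723) → (4.82,-3.25)
v3: (5,2) → rotate → (3.75425,3.86077) → ×s → (4.62243,4.75358) → (4.62,4.75)
v4: (1.5,4) → rotate → (-0.25663,4.26429) → ×s → (-0.31597,5.25040) → (-0.32,5.25)
v5: (-3,4.5) → rotate → (-4.57095,2.89074) → ×s → (-5.62798,3.55923) → (-5.63,3.56)

Cross-section at z=0.25: (-5.37,-3.07) (4.82,-3.25) (4.62,4.75) (-0.32,5.25) (-5.63,3.56)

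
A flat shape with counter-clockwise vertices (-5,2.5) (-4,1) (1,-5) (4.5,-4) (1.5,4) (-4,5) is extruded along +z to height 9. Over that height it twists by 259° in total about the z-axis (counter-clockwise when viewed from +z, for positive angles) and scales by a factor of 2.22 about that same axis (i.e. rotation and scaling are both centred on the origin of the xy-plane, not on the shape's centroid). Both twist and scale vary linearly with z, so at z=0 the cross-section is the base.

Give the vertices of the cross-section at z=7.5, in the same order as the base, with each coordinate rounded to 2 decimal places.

Cross-section at z=7.5: (11.13,1.82) (7.72,3.09) (-7.54,6.99) (-12.08,1.23) (2.27,-8.31) (12.44,-3.45)

t = z/height = 7.5/9 = 0.833333
s = 1 + (scale-1)·z/height = 1 + (2.22-1)·7.5/9 = 2.016667
θ = twist·z/height = 259°·7.5/9 = 215.8333° = 3.767002 rad
cos θ = -0.810723, sin θ = -0.585429 (intermediates below are computed at full precision and shown rounded to 5 d.p.)
v1: (-5,2.5) → rotate → (5.51719,0.90034) → ×s → (11.12633,1.81568) → (11.13,1.82)
v2: (-4,1) → rotate → (3.82832,1.53099) → ×s → (7.72045,3.08751) → (7.72,3.09)
v3: (1,-5) → rotate → (-3.73787,3.46819) → ×s → (-7.53804,6.99418) → (-7.54,6.99)
v4: (4.5,-4) → rotate → (-5.98997,0.60846) → ×s → (-12.07978,1.22706) → (-12.08,1.23)
v5: (1.5,4) → rotate → (1.12563,-4.12104) → ×s → (2.27003,-8.31076) → (2.27,-8.31)
v6: (-4,5) → rotate → (6.17004,-1.71190) → ×s → (12.44292,-3.45233) → (12.44,-3.45)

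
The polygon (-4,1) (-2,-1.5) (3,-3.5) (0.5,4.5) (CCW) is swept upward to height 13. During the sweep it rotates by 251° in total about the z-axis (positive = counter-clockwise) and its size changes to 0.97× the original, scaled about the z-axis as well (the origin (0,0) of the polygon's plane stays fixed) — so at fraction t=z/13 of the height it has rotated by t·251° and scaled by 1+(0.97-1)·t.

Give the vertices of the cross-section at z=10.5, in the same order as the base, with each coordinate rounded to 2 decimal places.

t = z/height = 10.5/13 = 0.807692
s = 1 + (scale-1)·z/height = 1 + (0.97-1)·10.5/13 = 0.975769
θ = twist·z/height = 251°·10.5/13 = 202.7308° = 3.538319 rad
cos θ = -0.922331, sin θ = -0.386401 (intermediates below are computed at full precision and shown rounded to 5 d.p.)
v1: (-4,1) → rotate → (4.07572,0.62327) → ×s → (3.97697,0.60817) → (3.98,0.61)
v2: (-2,-1.5) → rotate → (1.26506,2.15630) → ×s → (1.23441,2.10405) → (1.23,2.10)
v3: (3,-3.5) → rotate → (-4.11940,2.06895) → ×s → (-4.01958,2.01882) → (-4.02,2.02)
v4: (0.5,4.5) → rotate → (1.27764,-4.34369) → ×s → (1.24668,-4.23844) → (1.25,-4.24)

Cross-section at z=10.5: (3.98,0.61) (1.23,2.10) (-4.02,2.02) (1.25,-4.24)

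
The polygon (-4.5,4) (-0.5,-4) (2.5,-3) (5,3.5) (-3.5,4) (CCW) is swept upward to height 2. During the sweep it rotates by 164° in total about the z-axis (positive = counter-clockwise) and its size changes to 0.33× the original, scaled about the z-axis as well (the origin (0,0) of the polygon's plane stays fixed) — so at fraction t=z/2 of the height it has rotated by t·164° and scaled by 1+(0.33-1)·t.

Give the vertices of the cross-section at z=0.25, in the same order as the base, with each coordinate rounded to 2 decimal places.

t = z/height = 0.25/2 = 0.125
s = 1 + (scale-1)·z/height = 1 + (0.33-1)·0.25/2 = 0.916250
θ = twist·z/height = 164°·0.25/2 = 20.5000° = 0.357792 rad
cos θ = 0.936672, sin θ = 0.350207 (intermediates below are computed at full precision and shown rounded to 5 d.p.)
v1: (-4.5,4) → rotate → (-5.61585,2.17076) → ×s → (-5.14553,1.98895) → (-5.15,1.99)
v2: (-0.5,-4) → rotate → (0.93249,-3.92179) → ×s → (0.85440,-3.59334) → (0.85,-3.59)
v3: (2.5,-3) → rotate → (3.39230,-1.93450) → ×s → (3.10820,-1.77248) → (3.11,-1.77)
v4: (5,3.5) → rotate → (3.45764,5.02939) → ×s → (3.16806,4.60818) → (3.17,4.61)
v5: (-3.5,4) → rotate → (-4.67918,2.52096) → ×s → (-4.28730,2.30983) → (-4.29,2.31)

Cross-section at z=0.25: (-5.15,1.99) (0.85,-3.59) (3.11,-1.77) (3.17,4.61) (-4.29,2.31)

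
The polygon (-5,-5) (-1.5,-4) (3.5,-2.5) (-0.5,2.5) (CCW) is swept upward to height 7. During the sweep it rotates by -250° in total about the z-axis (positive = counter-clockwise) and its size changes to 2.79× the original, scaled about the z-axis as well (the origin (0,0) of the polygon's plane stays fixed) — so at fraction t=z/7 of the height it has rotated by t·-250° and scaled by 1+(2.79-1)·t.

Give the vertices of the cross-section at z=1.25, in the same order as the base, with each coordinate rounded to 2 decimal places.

Cross-section at z=1.25: (-9.33,-0.06) (-5.12,-2.36) (0.97,-5.59) (1.85,2.81)

t = z/height = 1.25/7 = 0.178571
s = 1 + (scale-1)·z/height = 1 + (2.79-1)·1.25/7 = 1.319643
θ = twist·z/height = -250°·1.25/7 = -44.6429° = -0.779165 rad
cos θ = 0.711501, sin θ = -0.702685 (intermediates below are computed at full precision and shown rounded to 5 d.p.)
v1: (-5,-5) → rotate → (-7.07093,-0.04408) → ×s → (-9.33110,-0.05816) → (-9.33,-0.06)
v2: (-1.5,-4) → rotate → (-3.87799,-1.79197) → ×s → (-5.11757,-2.36477) → (-5.12,-2.36)
v3: (3.5,-2.5) → rotate → (0.73354,-4.23815) → ×s → (0.96801,-5.59285) → (0.97,-5.59)
v4: (-0.5,2.5) → rotate → (1.40096,2.13009) → ×s → (1.84877,2.81096) → (1.85,2.81)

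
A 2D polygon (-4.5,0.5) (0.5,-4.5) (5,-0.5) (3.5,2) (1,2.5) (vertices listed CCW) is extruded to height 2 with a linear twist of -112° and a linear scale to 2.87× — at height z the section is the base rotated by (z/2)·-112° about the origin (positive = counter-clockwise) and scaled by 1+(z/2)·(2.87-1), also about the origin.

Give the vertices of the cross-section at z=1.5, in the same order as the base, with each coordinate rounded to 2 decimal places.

Cross-section at z=1.5: (0.06,10.88) (-10.63,-2.32) (0.06,-12.07) (5.66,-7.86) (6.22,-1.76)

t = z/height = 1.5/2 = 0.75
s = 1 + (scale-1)·z/height = 1 + (2.87-1)·1.5/2 = 2.402500
θ = twist·z/height = -112°·1.5/2 = -84.0000° = -1.466077 rad
cos θ = 0.104528, sin θ = -0.994522 (intermediates below are computed at full precision and shown rounded to 5 d.p.)
v1: (-4.5,0.5) → rotate → (0.02688,4.52761) → ×s → (0.06459,10.87759) → (0.06,10.88)
v2: (0.5,-4.5) → rotate → (-4.42308,-0.96764) → ×s → (-10.62646,-2.32475) → (-10.63,-2.32)
v3: (5,-0.5) → rotate → (0.02538,-5.02487) → ×s → (0.06098,-12.07226) → (0.06,-12.07)
v4: (3.5,2) → rotate → (2.35489,-3.27177) → ×s → (5.65763,-7.86043) → (5.66,-7.86)
v5: (1,2.5) → rotate → (2.59083,-0.73320) → ×s → (6.22448,-1.76151) → (6.22,-1.76)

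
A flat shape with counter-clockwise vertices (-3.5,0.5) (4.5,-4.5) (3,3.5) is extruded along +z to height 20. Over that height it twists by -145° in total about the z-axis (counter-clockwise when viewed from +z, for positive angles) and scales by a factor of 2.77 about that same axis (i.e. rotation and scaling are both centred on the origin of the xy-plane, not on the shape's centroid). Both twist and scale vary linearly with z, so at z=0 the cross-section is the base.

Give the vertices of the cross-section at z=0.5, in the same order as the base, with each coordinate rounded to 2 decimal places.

Cross-section at z=0.5: (-3.61,0.75) (4.39,-4.99) (3.36,3.45)

t = z/height = 0.5/20 = 0.025
s = 1 + (scale-1)·z/height = 1 + (2.77-1)·0.5/20 = 1.044250
θ = twist·z/height = -145°·0.5/20 = -3.6250° = -0.063268 rad
cos θ = 0.997999, sin θ = -0.063226 (intermediates below are computed at full precision and shown rounded to 5 d.p.)
v1: (-3.5,0.5) → rotate → (-3.46138,0.72029) → ×s → (-3.61455,0.75216) → (-3.61,0.75)
v2: (4.5,-4.5) → rotate → (4.20648,-4.77551) → ×s → (4.39262,-4.98683) → (4.39,-4.99)
v3: (3,3.5) → rotate → (3.21529,3.30332) → ×s → (3.35757,3.44949) → (3.36,3.45)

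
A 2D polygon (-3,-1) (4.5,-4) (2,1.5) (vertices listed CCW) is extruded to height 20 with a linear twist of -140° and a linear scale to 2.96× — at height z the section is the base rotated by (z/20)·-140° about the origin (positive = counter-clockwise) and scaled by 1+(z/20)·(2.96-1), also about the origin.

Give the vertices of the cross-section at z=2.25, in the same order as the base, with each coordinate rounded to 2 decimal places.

Cross-section at z=2.25: (-3.86,-0.18) (3.96,-6.19) (2.85,1.10)

t = z/height = 2.25/20 = 0.1125
s = 1 + (scale-1)·z/height = 1 + (2.96-1)·2.25/20 = 1.220500
θ = twist·z/height = -140°·2.25/20 = -15.7500° = -0.274889 rad
cos θ = 0.962455, sin θ = -0.271440 (intermediates below are computed at full precision and shown rounded to 5 d.p.)
v1: (-3,-1) → rotate → (-3.15881,-0.14813) → ×s → (-3.85532,-0.18080) → (-3.86,-0.18)
v2: (4.5,-4) → rotate → (3.24529,-5.07130) → ×s → (3.96087,-6.18953) → (3.96,-6.19)
v3: (2,1.5) → rotate → (2.33207,0.90080) → ×s → (2.84629,1.09943) → (2.85,1.10)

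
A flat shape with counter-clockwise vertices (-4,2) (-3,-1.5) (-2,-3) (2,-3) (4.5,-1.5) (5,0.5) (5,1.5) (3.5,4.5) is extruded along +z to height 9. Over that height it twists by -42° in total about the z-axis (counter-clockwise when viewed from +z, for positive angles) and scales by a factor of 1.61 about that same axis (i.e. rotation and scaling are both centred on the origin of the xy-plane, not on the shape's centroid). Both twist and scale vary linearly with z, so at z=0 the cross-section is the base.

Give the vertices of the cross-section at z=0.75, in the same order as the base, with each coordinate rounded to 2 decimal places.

Cross-section at z=0.75: (-4.07,2.35) (-3.24,-1.38) (-2.29,-3.02) (1.91,-3.27) (4.62,-1.86) (5.28,0.20) (5.34,1.25) (3.96,4.50)

t = z/height = 0.75/9 = 0.0833333
s = 1 + (scale-1)·z/height = 1 + (1.61-1)·0.75/9 = 1.050833
θ = twist·z/height = -42°·0.75/9 = -3.5000° = -0.061087 rad
cos θ = 0.998135, sin θ = -0.061049 (intermediates below are computed at full precision and shown rounded to 5 d.p.)
v1: (-4,2) → rotate → (-3.87044,2.24046) → ×s → (-4.06719,2.35435) → (-4.07,2.35)
v2: (-3,-1.5) → rotate → (-3.08598,-1.31406) → ×s → (-3.24285,-1.38085) → (-3.24,-1.38)
v3: (-2,-3) → rotate → (-2.17942,-2.87231) → ×s → (-2.29020,-3.01832) → (-2.29,-3.02)
v4: (2,-3) → rotate → (1.81312,-3.11650) → ×s → (1.90529,-3.27492) → (1.91,-3.27)
v5: (4.5,-1.5) → rotate → (4.40003,-1.77192) → ×s → (4.62370,-1.86199) → (4.62,-1.86)
v6: (5,0.5) → rotate → (5.02120,0.19382) → ×s → (5.27644,0.20368) → (5.28,0.20)
v7: (5,1.5) → rotate → (5.08225,1.19196) → ×s → (5.34059,1.25255) → (5.34,1.25)
v8: (3.5,4.5) → rotate → (3.76819,4.27794) → ×s → (3.95974,4.49540) → (3.96,4.50)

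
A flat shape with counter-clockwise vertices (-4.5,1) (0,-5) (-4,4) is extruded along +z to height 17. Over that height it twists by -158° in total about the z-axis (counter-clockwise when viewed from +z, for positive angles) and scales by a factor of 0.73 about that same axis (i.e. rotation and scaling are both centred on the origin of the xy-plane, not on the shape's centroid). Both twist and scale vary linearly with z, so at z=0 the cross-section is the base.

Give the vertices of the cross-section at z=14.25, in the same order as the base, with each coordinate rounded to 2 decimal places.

Cross-section at z=14.25: (2.92,2.05) (-2.85,2.61) (4.37,0.20)

t = z/height = 14.25/17 = 0.838235
s = 1 + (scale-1)·z/height = 1 + (0.73-1)·14.25/17 = 0.773676
θ = twist·z/height = -158°·14.25/17 = -132.4412° = -2.311535 rad
cos θ = -0.674833, sin θ = -0.737971 (intermediates below are computed at full precision and shown rounded to 5 d.p.)
v1: (-4.5,1) → rotate → (3.77472,2.64603) → ×s → (2.92041,2.04717) → (2.92,2.05)
v2: (0,-5) → rotate → (-3.68985,3.37416) → ×s → (-2.85475,2.61051) → (-2.85,2.61)
v3: (-4,4) → rotate → (5.65121,0.25255) → ×s → (4.37221,0.19539) → (4.37,0.20)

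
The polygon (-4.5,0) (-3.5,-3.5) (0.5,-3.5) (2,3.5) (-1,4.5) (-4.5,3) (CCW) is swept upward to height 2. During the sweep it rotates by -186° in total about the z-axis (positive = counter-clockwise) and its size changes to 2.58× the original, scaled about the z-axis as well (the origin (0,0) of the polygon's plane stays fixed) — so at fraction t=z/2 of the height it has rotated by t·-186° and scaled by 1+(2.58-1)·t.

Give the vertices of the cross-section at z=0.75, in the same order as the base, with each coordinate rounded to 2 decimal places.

t = z/height = 0.75/2 = 0.375
s = 1 + (scale-1)·z/height = 1 + (2.58-1)·0.75/2 = 1.592500
θ = twist·z/height = -186°·0.75/2 = -69.7500° = -1.217367 rad
cos θ = 0.346117, sin θ = -0.938191 (intermediates below are computed at full precision and shown rounded to 5 d.p.)
v1: (-4.5,0) → rotate → (-1.55753,4.22186) → ×s → (-2.48036,6.72331) → (-2.48,6.72)
v2: (-3.5,-3.5) → rotate → (-4.49508,2.07226) → ×s → (-7.15841,3.30007) → (-7.16,3.30)
v3: (0.5,-3.5) → rotate → (-3.11061,-1.68051) → ×s → (-4.95365,-2.67620) → (-4.95,-2.68)
v4: (2,3.5) → rotate → (3.97590,-0.66497) → ×s → (6.33163,-1.05897) → (6.33,-1.06)
v5: (-1,4.5) → rotate → (3.87574,2.49572) → ×s → (6.17212,3.97443) → (6.17,3.97)
v6: (-4.5,3) → rotate → (1.25705,5.26021) → ×s → (2.00185,8.37689) → (2.00,8.38)

Cross-section at z=0.75: (-2.48,6.72) (-7.16,3.30) (-4.95,-2.68) (6.33,-1.06) (6.17,3.97) (2.00,8.38)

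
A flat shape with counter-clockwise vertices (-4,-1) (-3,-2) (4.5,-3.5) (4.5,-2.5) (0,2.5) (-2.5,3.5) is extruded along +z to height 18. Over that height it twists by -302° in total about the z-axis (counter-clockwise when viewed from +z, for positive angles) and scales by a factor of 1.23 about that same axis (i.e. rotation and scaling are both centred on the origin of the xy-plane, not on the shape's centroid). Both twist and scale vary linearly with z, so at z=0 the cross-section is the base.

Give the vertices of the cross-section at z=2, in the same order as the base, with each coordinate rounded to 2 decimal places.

Cross-section at z=2: (-3.99,1.41) (-3.70,-0.01) (1.86,-5.54) (2.43,-4.69) (1.42,2.14) (-0.15,4.41)

t = z/height = 2/18 = 0.111111
s = 1 + (scale-1)·z/height = 1 + (1.23-1)·2/18 = 1.025556
θ = twist·z/height = -302°·2/18 = -33.5556° = -0.585655 rad
cos θ = 0.833350, sin θ = -0.552745 (intermediates below are computed at full precision and shown rounded to 5 d.p.)
v1: (-4,-1) → rotate → (-3.88615,1.37763) → ×s → (-3.98546,1.41284) → (-3.99,1.41)
v2: (-3,-2) → rotate → (-3.60554,-0.00846) → ×s → (-3.69768,-0.00868) → (-3.70,-0.01)
v3: (4.5,-3.5) → rotate → (1.81547,-5.40408) → ×s → (1.86186,-5.54218) → (1.86,-5.54)
v4: (4.5,-2.5) → rotate → (2.36821,-4.57073) → ×s → (2.42873,-4.68754) → (2.43,-4.69)
v5: (0,2.5) → rotate → (1.38186,2.08338) → ×s → (1.41718,2.13662) → (1.42,2.14)
v6: (-2.5,3.5) → rotate → (-0.14877,4.29859) → ×s → (-0.15257,4.40844) → (-0.15,4.41)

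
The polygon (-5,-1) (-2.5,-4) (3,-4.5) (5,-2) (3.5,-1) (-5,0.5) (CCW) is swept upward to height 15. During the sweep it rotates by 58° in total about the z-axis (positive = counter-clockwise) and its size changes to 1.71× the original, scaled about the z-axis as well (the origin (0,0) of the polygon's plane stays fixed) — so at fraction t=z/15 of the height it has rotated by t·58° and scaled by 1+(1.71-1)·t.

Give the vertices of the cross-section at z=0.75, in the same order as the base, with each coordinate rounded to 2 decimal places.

Cross-section at z=0.75: (-5.12,-1.30) (-2.38,-4.27) (3.34,-4.50) (5.28,-1.81) (3.67,-0.85) (-5.20,0.26)

t = z/height = 0.75/15 = 0.05
s = 1 + (scale-1)·z/height = 1 + (1.71-1)·0.75/15 = 1.035500
θ = twist·z/height = 58°·0.75/15 = 2.9000° = 0.050615 rad
cos θ = 0.998719, sin θ = 0.050593 (intermediates below are computed at full precision and shown rounded to 5 d.p.)
v1: (-5,-1) → rotate → (-4.94300,-1.25168) → ×s → (-5.11848,-1.29612) → (-5.12,-1.30)
v2: (-2.5,-4) → rotate → (-2.29443,-4.12136) → ×s → (-2.37588,-4.26767) → (-2.38,-4.27)
v3: (3,-4.5) → rotate → (3.22383,-4.34246) → ×s → (3.33827,-4.49662) → (3.34,-4.50)
v4: (5,-2) → rotate → (5.09478,-1.74447) → ×s → (5.27565,-1.80640) → (5.28,-1.81)
v5: (3.5,-1) → rotate → (3.54611,-0.82164) → ×s → (3.67200,-0.85081) → (3.67,-0.85)
v6: (-5,0.5) → rotate → (-5.01889,0.24639) → ×s → (-5.19706,0.25514) → (-5.20,0.26)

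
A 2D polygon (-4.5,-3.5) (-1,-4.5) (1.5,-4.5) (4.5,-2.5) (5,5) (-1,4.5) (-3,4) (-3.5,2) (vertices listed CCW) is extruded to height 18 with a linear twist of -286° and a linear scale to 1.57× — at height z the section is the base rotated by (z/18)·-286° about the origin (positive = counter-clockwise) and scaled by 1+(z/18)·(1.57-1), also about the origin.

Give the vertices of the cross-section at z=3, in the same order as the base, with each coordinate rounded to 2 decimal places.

Cross-section at z=3: (-6.15,1.06) (-4.38,-2.51) (-2.54,-4.53) (1.29,-5.49) (7.73,-0.36) (2.91,4.13) (1.03,5.38) (-0.96,4.31)

t = z/height = 3/18 = 0.166667
s = 1 + (scale-1)·z/height = 1 + (1.57-1)·3/18 = 1.095000
θ = twist·z/height = -286°·3/18 = -47.6667° = -0.831940 rad
cos θ = 0.673443, sin θ = -0.739239 (intermediates below are computed at full precision and shown rounded to 5 d.p.)
v1: (-4.5,-3.5) → rotate → (-5.61783,0.96953) → ×s → (-6.15152,1.06163) → (-6.15,1.06)
v2: (-1,-4.5) → rotate → (-4.00002,-2.29125) → ×s → (-4.38002,-2.50892) → (-4.38,-2.51)
v3: (1.5,-4.5) → rotate → (-2.31641,-4.13935) → ×s → (-2.53647,-4.53259) → (-2.54,-4.53)
v4: (4.5,-2.5) → rotate → (1.18239,-5.01018) → ×s → (1.29472,-5.48615) → (1.29,-5.49)
v5: (5,5) → rotate → (7.06341,-0.32898) → ×s → (7.73443,-0.36024) → (7.73,-0.36)
v6: (-1,4.5) → rotate → (2.65313,3.76973) → ×s → (2.90518,4.12786) → (2.91,4.13)
v7: (-3,4) → rotate → (0.93663,4.91149) → ×s → (1.02561,5.37808) → (1.03,5.38)
v8: (-3.5,2) → rotate → (-0.87857,3.93422) → ×s → (-0.96203,4.30797) → (-0.96,4.31)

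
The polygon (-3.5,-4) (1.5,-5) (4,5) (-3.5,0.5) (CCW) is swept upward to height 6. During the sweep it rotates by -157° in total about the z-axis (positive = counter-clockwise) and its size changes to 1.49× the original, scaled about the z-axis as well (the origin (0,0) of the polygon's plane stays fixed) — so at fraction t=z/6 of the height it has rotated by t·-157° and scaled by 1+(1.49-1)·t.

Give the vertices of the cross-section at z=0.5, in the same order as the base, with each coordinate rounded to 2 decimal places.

t = z/height = 0.5/6 = 0.0833333
s = 1 + (scale-1)·z/height = 1 + (1.49-1)·0.5/6 = 1.040833
θ = twist·z/height = -157°·0.5/6 = -13.0833° = -0.228347 rad
cos θ = 0.974042, sin θ = -0.226368 (intermediates below are computed at full precision and shown rounded to 5 d.p.)
v1: (-3.5,-4) → rotate → (-4.31462,-3.10388) → ×s → (-4.49080,-3.23062) → (-4.49,-3.23)
v2: (1.5,-5) → rotate → (0.32922,-5.20976) → ×s → (0.34267,-5.42249) → (0.34,-5.42)
v3: (4,5) → rotate → (5.02801,3.96474) → ×s → (5.23332,4.12663) → (5.23,4.13)
v4: (-3.5,0.5) → rotate → (-3.29596,1.27931) → ×s → (-3.43055,1.33155) → (-3.43,1.33)

Cross-section at z=0.5: (-4.49,-3.23) (0.34,-5.42) (5.23,4.13) (-3.43,1.33)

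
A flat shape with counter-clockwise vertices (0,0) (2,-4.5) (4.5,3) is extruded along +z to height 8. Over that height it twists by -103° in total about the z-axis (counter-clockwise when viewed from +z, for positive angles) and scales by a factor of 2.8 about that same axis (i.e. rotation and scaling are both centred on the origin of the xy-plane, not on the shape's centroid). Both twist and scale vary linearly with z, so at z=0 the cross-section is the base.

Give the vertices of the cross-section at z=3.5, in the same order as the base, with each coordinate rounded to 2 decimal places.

Cross-section at z=3.5: (0.00,0.00) (-3.17,-8.21) (9.48,-1.91)

t = z/height = 3.5/8 = 0.4375
s = 1 + (scale-1)·z/height = 1 + (2.8-1)·3.5/8 = 1.787500
θ = twist·z/height = -103°·3.5/8 = -45.0625° = -0.786489 rad
cos θ = 0.706335, sin θ = -0.707878 (intermediates below are computed at full precision and shown rounded to 5 d.p.)
v1: (0,0) → rotate → (0.00000,0.00000) → ×s → (0.00000,0.00000) → (0.00,0.00)
v2: (2,-4.5) → rotate → (-1.77278,-4.59426) → ×s → (-3.16884,-8.21225) → (-3.17,-8.21)
v3: (4.5,3) → rotate → (5.30214,-1.06644) → ×s → (9.47758,-1.90627) → (9.48,-1.91)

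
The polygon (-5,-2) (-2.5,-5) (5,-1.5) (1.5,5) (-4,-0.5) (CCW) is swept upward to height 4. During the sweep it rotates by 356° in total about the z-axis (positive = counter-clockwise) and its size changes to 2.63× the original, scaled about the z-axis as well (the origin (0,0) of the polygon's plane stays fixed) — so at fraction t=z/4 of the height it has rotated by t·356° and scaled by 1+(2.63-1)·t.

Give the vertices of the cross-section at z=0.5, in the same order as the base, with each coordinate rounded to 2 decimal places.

Cross-section at z=0.5: (-2.61,-5.94) (2.07,-6.40) (5.56,2.93) (-2.93,5.56) (-3.01,-3.80)

t = z/height = 0.5/4 = 0.125
s = 1 + (scale-1)·z/height = 1 + (2.63-1)·0.5/4 = 1.203750
θ = twist·z/height = 356°·0.5/4 = 44.5000° = 0.776672 rad
cos θ = 0.713250, sin θ = 0.700909 (intermediates below are computed at full precision and shown rounded to 5 d.p.)
v1: (-5,-2) → rotate → (-2.16443,-4.93105) → ×s → (-2.60544,-5.93575) → (-2.61,-5.94)
v2: (-2.5,-5) → rotate → (1.72142,-5.31853) → ×s → (2.07216,-6.40217) → (2.07,-6.40)
v3: (5,-1.5) → rotate → (4.61762,2.43467) → ×s → (5.55846,2.93073) → (5.56,2.93)
v4: (1.5,5) → rotate → (-2.43467,4.61762) → ×s → (-2.93073,5.55846) → (-2.93,5.56)
v5: (-4,-0.5) → rotate → (-2.50255,-3.16026) → ×s → (-3.01244,-3.80417) → (-3.01,-3.80)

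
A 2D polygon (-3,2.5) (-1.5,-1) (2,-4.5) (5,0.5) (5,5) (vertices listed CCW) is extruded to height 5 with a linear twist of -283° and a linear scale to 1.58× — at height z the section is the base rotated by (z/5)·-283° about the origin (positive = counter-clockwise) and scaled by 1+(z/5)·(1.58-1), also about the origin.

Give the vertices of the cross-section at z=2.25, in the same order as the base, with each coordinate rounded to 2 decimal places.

t = z/height = 2.25/5 = 0.45
s = 1 + (scale-1)·z/height = 1 + (1.58-1)·2.25/5 = 1.261000
θ = twist·z/height = -283°·2.25/5 = -127.3500° = -2.222677 rad
cos θ = -0.606682, sin θ = -0.794944 (intermediates below are computed at full precision and shown rounded to 5 d.p.)
v1: (-3,2.5) → rotate → (3.80741,0.86813) → ×s → (4.80114,1.09471) → (4.80,1.09)
v2: (-1.5,-1) → rotate → (0.11508,1.79910) → ×s → (0.14511,2.26866) → (0.15,2.27)
v3: (2,-4.5) → rotate → (-4.79061,1.14018) → ×s → (-6.04096,1.43777) → (-6.04,1.44)
v4: (5,0.5) → rotate → (-2.63594,-4.27806) → ×s → (-3.32392,-5.39464) → (-3.32,-5.39)
v5: (5,5) → rotate → (0.94131,-7.00813) → ×s → (1.18699,-8.83726) → (1.19,-8.84)

Cross-section at z=2.25: (4.80,1.09) (0.15,2.27) (-6.04,1.44) (-3.32,-5.39) (1.19,-8.84)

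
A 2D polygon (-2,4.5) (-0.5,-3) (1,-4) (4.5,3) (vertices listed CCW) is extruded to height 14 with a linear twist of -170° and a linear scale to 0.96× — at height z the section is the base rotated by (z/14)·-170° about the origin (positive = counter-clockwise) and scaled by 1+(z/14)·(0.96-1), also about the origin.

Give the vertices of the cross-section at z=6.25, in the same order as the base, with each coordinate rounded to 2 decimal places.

t = z/height = 6.25/14 = 0.446429
s = 1 + (scale-1)·z/height = 1 + (0.96-1)·6.25/14 = 0.982143
θ = twist·z/height = -170°·6.25/14 = -75.8929° = -1.324580 rad
cos θ = 0.243736, sin θ = -0.969842 (intermediates below are computed at full precision and shown rounded to 5 d.p.)
v1: (-2,4.5) → rotate → (3.87682,3.03649) → ×s → (3.80759,2.98227) → (3.81,2.98)
v2: (-0.5,-3) → rotate → (-3.03139,-0.24629) → ×s → (-2.97726,-0.24189) → (-2.98,-0.24)
v3: (1,-4) → rotate → (-3.63563,-1.94479) → ×s → (-3.57071,-1.91006) → (-3.57,-1.91)
v4: (4.5,3) → rotate → (4.00634,-3.63308) → ×s → (3.93479,-3.56820) → (3.93,-3.57)

Cross-section at z=6.25: (3.81,2.98) (-2.98,-0.24) (-3.57,-1.91) (3.93,-3.57)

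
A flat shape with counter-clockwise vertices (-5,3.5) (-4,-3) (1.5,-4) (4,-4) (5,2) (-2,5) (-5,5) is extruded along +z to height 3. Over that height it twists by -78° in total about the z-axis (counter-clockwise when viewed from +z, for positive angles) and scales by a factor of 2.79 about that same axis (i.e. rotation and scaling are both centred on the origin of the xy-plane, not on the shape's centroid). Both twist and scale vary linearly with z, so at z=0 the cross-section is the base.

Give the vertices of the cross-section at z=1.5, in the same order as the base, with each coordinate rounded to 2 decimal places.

t = z/height = 1.5/3 = 0.5
s = 1 + (scale-1)·z/height = 1 + (2.79-1)·1.5/3 = 1.895000
θ = twist·z/height = -78°·1.5/3 = -39.0000° = -0.680678 rad
cos θ = 0.777146, sin θ = -0.629320 (intermediates below are computed at full precision and shown rounded to 5 d.p.)
v1: (-5,3.5) → rotate → (-1.68311,5.86661) → ×s → (-3.18949,11.11723) → (-3.19,11.12)
v2: (-4,-3) → rotate → (-4.99655,0.18584) → ×s → (-9.46845,0.35217) → (-9.47,0.35)
v3: (1.5,-4) → rotate → (-1.35156,-4.05256) → ×s → (-2.56121,-7.67961) → (-2.56,-7.68)
v4: (4,-4) → rotate → (0.59130,-5.62587) → ×s → (1.12052,-10.66101) → (1.12,-10.66)
v5: (5,2) → rotate → (5.14437,-1.59231) → ×s → (9.74858,-3.01743) → (9.75,-3.02)
v6: (-2,5) → rotate → (1.59231,5.14437) → ×s → (3.01743,9.74858) → (3.02,9.75)
v7: (-5,5) → rotate → (-0.73913,7.03233) → ×s → (-1.40065,13.32627) → (-1.40,13.33)

Cross-section at z=1.5: (-3.19,11.12) (-9.47,0.35) (-2.56,-7.68) (1.12,-10.66) (9.75,-3.02) (3.02,9.75) (-1.40,13.33)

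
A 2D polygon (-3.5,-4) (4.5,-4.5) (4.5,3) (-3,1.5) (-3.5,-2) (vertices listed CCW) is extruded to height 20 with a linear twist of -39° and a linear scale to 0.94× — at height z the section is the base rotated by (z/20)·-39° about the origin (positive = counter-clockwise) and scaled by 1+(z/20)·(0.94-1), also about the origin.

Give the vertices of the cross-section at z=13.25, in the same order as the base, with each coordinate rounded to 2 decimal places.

Cross-section at z=13.25: (-4.70,-1.99) (2.01,-5.77) (5.14,0.71) (-1.97,2.55) (-3.86,-0.26)

t = z/height = 13.25/20 = 0.6625
s = 1 + (scale-1)·z/height = 1 + (0.94-1)·13.25/20 = 0.960250
θ = twist·z/height = -39°·13.25/20 = -25.8375° = -0.450949 rad
cos θ = 0.900034, sin θ = -0.435820 (intermediates below are computed at full precision and shown rounded to 5 d.p.)
v1: (-3.5,-4) → rotate → (-4.89340,-2.07476) → ×s → (-4.69889,-1.99229) → (-4.70,-1.99)
v2: (4.5,-4.5) → rotate → (2.08896,-6.01134) → ×s → (2.00592,-5.77239) → (2.01,-5.77)
v3: (4.5,3) → rotate → (5.35761,0.73891) → ×s → (5.14465,0.70954) → (5.14,0.71)
v4: (-3,1.5) → rotate → (-2.04637,2.65751) → ×s → (-1.96503,2.55188) → (-1.97,2.55)
v5: (-3.5,-2) → rotate → (-4.02176,-0.27470) → ×s → (-3.86189,-0.26378) → (-3.86,-0.26)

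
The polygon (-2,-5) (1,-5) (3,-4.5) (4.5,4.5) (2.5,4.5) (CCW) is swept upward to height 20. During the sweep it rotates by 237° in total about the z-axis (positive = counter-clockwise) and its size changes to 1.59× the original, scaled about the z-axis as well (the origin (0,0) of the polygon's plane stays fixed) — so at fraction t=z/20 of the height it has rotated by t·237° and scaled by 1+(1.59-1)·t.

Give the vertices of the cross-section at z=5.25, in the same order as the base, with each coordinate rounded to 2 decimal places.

Cross-section at z=5.25: (4.03,-4.74) (5.65,-1.67) (6.21,0.64) (-2.17,7.02) (-3.25,4.98)

t = z/height = 5.25/20 = 0.2625
s = 1 + (scale-1)·z/height = 1 + (1.59-1)·5.25/20 = 1.154875
θ = twist·z/height = 237°·5.25/20 = 62.2125° = 1.085813 rad
cos θ = 0.466194, sin θ = 0.884683 (intermediates below are computed at full precision and shown rounded to 5 d.p.)
v1: (-2,-5) → rotate → (3.49103,-4.10033) → ×s → (4.03170,-4.73537) → (4.03,-4.74)
v2: (1,-5) → rotate → (4.88961,-1.44629) → ×s → (5.64689,-1.67028) → (5.65,-1.67)
v3: (3,-4.5) → rotate → (5.37965,0.55618) → ×s → (6.21283,0.64231) → (6.21,0.64)
v4: (4.5,4.5) → rotate → (-1.88320,6.07894) → ×s → (-2.17486,7.02042) → (-2.17,7.02)
v5: (2.5,4.5) → rotate → (-2.81559,4.30958) → ×s → (-3.25165,4.97702) → (-3.25,4.98)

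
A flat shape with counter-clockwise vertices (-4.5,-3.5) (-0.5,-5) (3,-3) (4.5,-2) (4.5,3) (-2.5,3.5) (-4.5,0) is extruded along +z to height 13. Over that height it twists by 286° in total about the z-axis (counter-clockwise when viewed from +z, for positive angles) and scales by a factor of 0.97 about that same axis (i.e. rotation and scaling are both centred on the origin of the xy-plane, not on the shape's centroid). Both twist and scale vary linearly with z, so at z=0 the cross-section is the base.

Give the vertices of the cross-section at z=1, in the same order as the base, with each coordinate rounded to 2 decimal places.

t = z/height = 1/13 = 0.0769231
s = 1 + (scale-1)·z/height = 1 + (0.97-1)·1/13 = 0.997692
θ = twist·z/height = 286°·1/13 = 22.0000° = 0.383972 rad
cos θ = 0.927184, sin θ = 0.374607 (intermediates below are computed at full precision and shown rounded to 5 d.p.)
v1: (-4.5,-3.5) → rotate → (-2.86120,-4.93087) → ×s → (-2.85460,-4.91949) → (-2.85,-4.92)
v2: (-0.5,-5) → rotate → (1.40944,-4.82322) → ×s → (1.40619,-4.81209) → (1.41,-4.81)
v3: (3,-3) → rotate → (3.90537,-1.65773) → ×s → (3.89636,-1.65391) → (3.90,-1.65)
v4: (4.5,-2) → rotate → (4.92154,-0.16864) → ×s → (4.91018,-0.16825) → (4.91,-0.17)
v5: (4.5,3) → rotate → (3.04851,4.46728) → ×s → (3.04147,4.45697) → (3.04,4.46)
v6: (-2.5,3.5) → rotate → (-3.62908,2.30863) → ×s → (-3.62071,2.30330) → (-3.62,2.30)
v7: (-4.5,0) → rotate → (-4.17233,-1.68573) → ×s → (-4.16270,-1.68184) → (-4.16,-1.68)

Cross-section at z=1: (-2.85,-4.92) (1.41,-4.81) (3.90,-1.65) (4.91,-0.17) (3.04,4.46) (-3.62,2.30) (-4.16,-1.68)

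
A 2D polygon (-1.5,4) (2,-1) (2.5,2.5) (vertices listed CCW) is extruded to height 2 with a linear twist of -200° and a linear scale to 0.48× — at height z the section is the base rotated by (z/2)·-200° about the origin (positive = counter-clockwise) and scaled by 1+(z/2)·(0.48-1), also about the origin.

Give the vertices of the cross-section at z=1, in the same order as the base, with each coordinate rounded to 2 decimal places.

t = z/height = 1/2 = 0.5
s = 1 + (scale-1)·z/height = 1 + (0.48-1)·1/2 = 0.740000
θ = twist·z/height = -200°·1/2 = -100.0000° = -1.745329 rad
cos θ = -0.173648, sin θ = -0.984808 (intermediates below are computed at full precision and shown rounded to 5 d.p.)
v1: (-1.5,4) → rotate → (4.19970,0.78262) → ×s → (3.10778,0.57914) → (3.11,0.58)
v2: (2,-1) → rotate → (-1.33210,-1.79597) → ×s → (-0.98576,-1.32902) → (-0.99,-1.33)
v3: (2.5,2.5) → rotate → (2.02790,-2.89614) → ×s → (1.50065,-2.14314) → (1.50,-2.14)

Cross-section at z=1: (3.11,0.58) (-0.99,-1.33) (1.50,-2.14)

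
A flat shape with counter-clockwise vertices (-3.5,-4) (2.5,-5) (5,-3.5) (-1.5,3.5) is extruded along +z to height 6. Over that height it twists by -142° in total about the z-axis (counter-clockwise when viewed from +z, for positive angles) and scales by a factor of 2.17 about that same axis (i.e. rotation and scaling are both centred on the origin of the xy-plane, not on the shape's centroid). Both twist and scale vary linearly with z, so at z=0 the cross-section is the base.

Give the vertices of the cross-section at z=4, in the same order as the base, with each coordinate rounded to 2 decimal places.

t = z/height = 4/6 = 0.666667
s = 1 + (scale-1)·z/height = 1 + (2.17-1)·4/6 = 1.780000
θ = twist·z/height = -142°·4/6 = -94.6667° = -1.652245 rad
cos θ = -0.081359, sin θ = -0.996685 (intermediates below are computed at full precision and shown rounded to 5 d.p.)
v1: (-3.5,-4) → rotate → (-3.70198,3.81383) → ×s → (-6.58953,6.78862) → (-6.59,6.79)
v2: (2.5,-5) → rotate → (-5.18682,-2.08492) → ×s → (-9.23254,-3.71116) → (-9.23,-3.71)
v3: (5,-3.5) → rotate → (-3.89519,-4.69867) → ×s → (-6.93344,-8.36363) → (-6.93,-8.36)
v4: (-1.5,3.5) → rotate → (3.61044,1.21027) → ×s → (6.42657,2.15428) → (6.43,2.15)

Cross-section at z=4: (-6.59,6.79) (-9.23,-3.71) (-6.93,-8.36) (6.43,2.15)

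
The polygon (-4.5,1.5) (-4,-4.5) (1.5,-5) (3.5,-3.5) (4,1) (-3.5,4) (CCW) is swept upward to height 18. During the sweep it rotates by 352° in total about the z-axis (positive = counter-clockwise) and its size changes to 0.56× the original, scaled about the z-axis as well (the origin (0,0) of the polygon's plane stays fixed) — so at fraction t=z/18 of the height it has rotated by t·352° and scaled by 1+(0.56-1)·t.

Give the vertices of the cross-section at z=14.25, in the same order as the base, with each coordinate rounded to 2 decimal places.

t = z/height = 14.25/18 = 0.791667
s = 1 + (scale-1)·z/height = 1 + (0.56-1)·14.25/18 = 0.651667
θ = twist·z/height = 352°·14.25/18 = 278.6667° = 4.863651 rad
cos θ = 0.150686, sin θ = -0.988582 (intermediates below are computed at full precision and shown rounded to 5 d.p.)
v1: (-4.5,1.5) → rotate → (0.80479,4.67465) → ×s → (0.52445,3.04631) → (0.52,3.05)
v2: (-4,-4.5) → rotate → (-5.05136,3.27624) → ×s → (-3.29180,2.13502) → (-3.29,2.14)
v3: (1.5,-5) → rotate → (-4.71688,-2.23630) → ×s → (-3.07383,-1.45732) → (-3.07,-1.46)
v4: (3.5,-3.5) → rotate → (-2.93264,-3.98744) → ×s → (-1.91110,-2.59848) → (-1.91,-2.60)
v5: (4,1) → rotate → (1.59132,-3.80364) → ×s → (1.03701,-2.47871) → (1.04,-2.48)
v6: (-3.5,4) → rotate → (3.42693,4.06278) → ×s → (2.23321,2.64758) → (2.23,2.65)

Cross-section at z=14.25: (0.52,3.05) (-3.29,2.14) (-3.07,-1.46) (-1.91,-2.60) (1.04,-2.48) (2.23,2.65)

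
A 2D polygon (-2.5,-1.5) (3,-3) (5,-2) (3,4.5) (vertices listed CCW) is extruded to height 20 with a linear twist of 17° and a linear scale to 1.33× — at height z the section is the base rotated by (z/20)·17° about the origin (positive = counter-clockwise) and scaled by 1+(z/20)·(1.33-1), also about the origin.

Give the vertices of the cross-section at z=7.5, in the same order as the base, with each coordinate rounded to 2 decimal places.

t = z/height = 7.5/20 = 0.375
s = 1 + (scale-1)·z/height = 1 + (1.33-1)·7.5/20 = 1.123750
θ = twist·z/height = 17°·7.5/20 = 6.3750° = 0.111265 rad
cos θ = 0.993816, sin θ = 0.111035 (intermediates below are computed at full precision and shown rounded to 5 d.p.)
v1: (-2.5,-1.5) → rotate → (-2.31799,-1.76831) → ×s → (-2.60484,-1.98714) → (-2.60,-1.99)
v2: (3,-3) → rotate → (3.31456,-2.64834) → ×s → (3.72473,-2.97608) → (3.72,-2.98)
v3: (5,-2) → rotate → (5.19115,-1.43246) → ×s → (5.83356,-1.60972) → (5.83,-1.61)
v4: (3,4.5) → rotate → (2.48179,4.80528) → ×s → (2.78891,5.39993) → (2.79,5.40)

Cross-section at z=7.5: (-2.60,-1.99) (3.72,-2.98) (5.83,-1.61) (2.79,5.40)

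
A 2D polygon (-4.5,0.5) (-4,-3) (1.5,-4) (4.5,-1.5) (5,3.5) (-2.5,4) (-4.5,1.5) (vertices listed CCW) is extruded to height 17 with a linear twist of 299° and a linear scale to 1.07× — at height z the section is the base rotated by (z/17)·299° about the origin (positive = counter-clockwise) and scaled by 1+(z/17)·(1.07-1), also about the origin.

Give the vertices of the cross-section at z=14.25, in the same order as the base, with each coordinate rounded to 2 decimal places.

t = z/height = 14.25/17 = 0.838235
s = 1 + (scale-1)·z/height = 1 + (1.07-1)·14.25/17 = 1.058676
θ = twist·z/height = 299°·14.25/17 = 250.6324° = 4.374360 rad
cos θ = -0.331628, sin θ = -0.943410 (intermediates below are computed at full precision and shown rounded to 5 d.p.)
v1: (-4.5,0.5) → rotate → (1.96403,4.07953) → ×s → (2.07928,4.31890) → (2.08,4.32)
v2: (-4,-3) → rotate → (-1.50372,4.76853) → ×s → (-1.59195,5.04833) → (-1.59,5.05)
v3: (1.5,-4) → rotate → (-4.27108,-0.08860) → ×s → (-4.52170,-0.09380) → (-4.52,-0.09)
v4: (4.5,-1.5) → rotate → (-2.90744,-3.74790) → ×s → (-3.07804,-3.96782) → (-3.08,-3.97)
v5: (5,3.5) → rotate → (1.64379,-5.87775) → ×s → (1.74024,-6.22264) → (1.74,-6.22)
v6: (-2.5,4) → rotate → (4.60271,1.03201) → ×s → (4.87278,1.09257) → (4.87,1.09)
v7: (-4.5,1.5) → rotate → (2.90744,3.74790) → ×s → (3.07804,3.96782) → (3.08,3.97)

Cross-section at z=14.25: (2.08,4.32) (-1.59,5.05) (-4.52,-0.09) (-3.08,-3.97) (1.74,-6.22) (4.87,1.09) (3.08,3.97)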